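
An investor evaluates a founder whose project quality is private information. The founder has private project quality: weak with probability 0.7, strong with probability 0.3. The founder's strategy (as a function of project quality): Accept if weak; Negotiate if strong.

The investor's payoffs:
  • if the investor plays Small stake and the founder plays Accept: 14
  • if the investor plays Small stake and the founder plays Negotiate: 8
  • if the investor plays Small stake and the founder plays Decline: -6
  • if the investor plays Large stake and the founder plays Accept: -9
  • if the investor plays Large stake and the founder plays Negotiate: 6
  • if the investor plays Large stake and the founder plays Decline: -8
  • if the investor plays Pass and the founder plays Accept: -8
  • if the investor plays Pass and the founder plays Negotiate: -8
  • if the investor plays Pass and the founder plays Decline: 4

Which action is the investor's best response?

E[Small stake] = 0.7·(14) + 0.3·(8) = 12.2
E[Large stake] = 0.7·(-9) + 0.3·(6) = -4.5
E[Pass] = 0.7·(-8) + 0.3·(-8) = -8
Best response: Small stake (12.2 is the largest).

Small stake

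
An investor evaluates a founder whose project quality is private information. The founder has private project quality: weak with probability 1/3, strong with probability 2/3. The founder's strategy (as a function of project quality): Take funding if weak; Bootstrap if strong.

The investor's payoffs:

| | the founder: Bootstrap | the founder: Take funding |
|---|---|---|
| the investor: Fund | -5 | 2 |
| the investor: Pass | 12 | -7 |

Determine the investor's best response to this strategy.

Pass

E[Fund] = 1/3·(2) + 2/3·(-5) = -8/3
E[Pass] = 1/3·(-7) + 2/3·(12) = 17/3
Best response: Pass (17/3 is the largest).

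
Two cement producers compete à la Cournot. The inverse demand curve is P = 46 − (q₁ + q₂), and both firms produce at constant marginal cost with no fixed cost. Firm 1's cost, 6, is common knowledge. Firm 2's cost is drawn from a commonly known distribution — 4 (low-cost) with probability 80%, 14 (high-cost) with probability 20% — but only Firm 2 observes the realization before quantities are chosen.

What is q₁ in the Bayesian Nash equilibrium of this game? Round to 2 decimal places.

13.33

Type-c best response for Firm 2: q₂(c) = (46 − c)/2 − q₁/2.
Firm 1 maximizes expected profit; its first-order condition is 46 − 2q₁ − E[q₂] − 6 = 0.
Substituting E[q₂] and solving: E[c₂] = 6, so q₁ = (46 − 2·6 + 6)/3 = 13.3333.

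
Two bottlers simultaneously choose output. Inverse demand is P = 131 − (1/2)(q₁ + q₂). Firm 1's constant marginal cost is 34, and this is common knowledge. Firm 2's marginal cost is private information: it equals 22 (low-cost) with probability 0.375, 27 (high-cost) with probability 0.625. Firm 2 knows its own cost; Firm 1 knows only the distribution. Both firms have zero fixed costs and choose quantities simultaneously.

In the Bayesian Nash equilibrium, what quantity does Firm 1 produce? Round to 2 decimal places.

58.75

Firm 2 with cost c maximizes (131 − (1/2)(q₁+q₂) − c)·q₂, giving q₂(c) = (131 − c − (1/2)q₁).
E[c₂] = 0.375·22 + 0.625·27 = 25.125
Firm 1's FOC against E[q₂] yields q₁ = (131 − 2·34 + E[c₂])/(3/2) = (131 − 68 + 25.125)/(3/2) = 58.75.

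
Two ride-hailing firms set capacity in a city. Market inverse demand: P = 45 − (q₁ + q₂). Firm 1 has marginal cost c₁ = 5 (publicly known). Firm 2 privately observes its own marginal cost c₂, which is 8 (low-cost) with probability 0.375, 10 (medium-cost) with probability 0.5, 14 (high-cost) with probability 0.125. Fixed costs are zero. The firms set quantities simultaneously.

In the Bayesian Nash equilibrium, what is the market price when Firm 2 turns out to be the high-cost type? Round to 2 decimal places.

Type-c best response for Firm 2: q₂(c) = (45 − c)/2 − q₁/2.
Firm 1 maximizes expected profit; its first-order condition is 45 − 2q₁ − E[q₂] − 5 = 0.
Substituting E[q₂] and solving: E[c₂] = 9.75, so q₁ = (45 − 2·5 + 9.75)/3 = 14.9167.
q₂(high-cost) = 8.04167, so P = 45 − (14.9167 + 8.04167) = 22.0417.

22.04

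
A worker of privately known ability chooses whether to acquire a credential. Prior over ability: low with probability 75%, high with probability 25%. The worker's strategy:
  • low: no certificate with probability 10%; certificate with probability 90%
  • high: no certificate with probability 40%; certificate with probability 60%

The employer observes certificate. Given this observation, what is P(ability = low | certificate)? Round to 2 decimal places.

P(certificate) = 0.75·0.9 + 0.25·0.6 = 0.825
P(low | certificate) = (0.75·0.9) / 0.825 = 0.675 / 0.825 = 0.818182

0.82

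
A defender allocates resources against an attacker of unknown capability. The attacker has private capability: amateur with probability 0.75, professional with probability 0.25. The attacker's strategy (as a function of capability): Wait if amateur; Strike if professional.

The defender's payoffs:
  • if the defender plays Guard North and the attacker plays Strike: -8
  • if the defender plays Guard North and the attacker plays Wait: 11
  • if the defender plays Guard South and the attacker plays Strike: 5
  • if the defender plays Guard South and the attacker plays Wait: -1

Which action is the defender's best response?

E[Guard North] = 0.75·(11) + 0.25·(-8) = 6.25
E[Guard South] = 0.75·(-1) + 0.25·(5) = 0.5
Best response: Guard North (6.25 is the largest).

Guard North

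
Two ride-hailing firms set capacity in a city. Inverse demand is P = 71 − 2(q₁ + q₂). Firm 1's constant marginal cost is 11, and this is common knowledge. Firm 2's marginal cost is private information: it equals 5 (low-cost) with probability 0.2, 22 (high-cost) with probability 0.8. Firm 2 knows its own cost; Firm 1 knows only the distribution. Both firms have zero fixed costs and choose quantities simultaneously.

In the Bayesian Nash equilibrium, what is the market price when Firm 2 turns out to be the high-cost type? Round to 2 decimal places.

35.23

Each type of Firm 2 best-responds to q₁; Firm 1 best-responds to the expected q₂ over Firm 2's types.
Firm 2 with cost c maximizes (71 − 2(q₁+q₂) − c)·q₂, giving q₂(c) = (71 − c − 2q₁)/4.
E[c₂] = 0.2·5 + 0.8·22 = 18.6
Firm 1's FOC against E[q₂] yields q₁ = (71 − 2·11 + E[c₂])/6 = (71 − 22 + 18.6)/6 = 11.2667.
q₂(high-cost) = 6.61667, so P = 71 − 2·(11.2667 + 6.61667) = 35.2333.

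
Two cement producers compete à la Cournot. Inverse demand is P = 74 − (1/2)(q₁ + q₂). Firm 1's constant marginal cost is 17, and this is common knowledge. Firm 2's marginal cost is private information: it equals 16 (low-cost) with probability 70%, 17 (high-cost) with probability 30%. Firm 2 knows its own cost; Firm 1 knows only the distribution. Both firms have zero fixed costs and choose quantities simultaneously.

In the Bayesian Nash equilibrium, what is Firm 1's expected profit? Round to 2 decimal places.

Type-c best response for Firm 2: q₂(c) = (74 − c) − q₁/2.
Firm 1 maximizes expected profit; its first-order condition is 74 − q₁ − (1/2)E[q₂] − 17 = 0.
Substituting E[q₂] and solving: E[c₂] = 16.3, so q₁ = (74 − 2·17 + 16.3)/(3/2) = 37.5333.
E[P] = 74 − (1/2)·(q₁ + E[q₂]) = 35.7667; Firm 1's expected profit = (E[P] − 17)·q₁ = (35.7667 − 17)·37.5333 = 704.376.

704.38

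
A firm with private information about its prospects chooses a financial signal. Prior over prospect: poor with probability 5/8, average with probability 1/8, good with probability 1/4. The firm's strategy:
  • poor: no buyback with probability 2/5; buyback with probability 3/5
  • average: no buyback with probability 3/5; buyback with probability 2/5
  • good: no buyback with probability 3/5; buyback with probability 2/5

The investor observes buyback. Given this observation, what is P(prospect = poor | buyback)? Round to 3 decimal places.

P(buyback) = (5/8)·(3/5) + (1/8)·(2/5) + (1/4)·(2/5) = 21/40
P(poor | buyback) = ((5/8)·(3/5)) / (21/40) = (3/8) / (21/40) = 5/7

0.714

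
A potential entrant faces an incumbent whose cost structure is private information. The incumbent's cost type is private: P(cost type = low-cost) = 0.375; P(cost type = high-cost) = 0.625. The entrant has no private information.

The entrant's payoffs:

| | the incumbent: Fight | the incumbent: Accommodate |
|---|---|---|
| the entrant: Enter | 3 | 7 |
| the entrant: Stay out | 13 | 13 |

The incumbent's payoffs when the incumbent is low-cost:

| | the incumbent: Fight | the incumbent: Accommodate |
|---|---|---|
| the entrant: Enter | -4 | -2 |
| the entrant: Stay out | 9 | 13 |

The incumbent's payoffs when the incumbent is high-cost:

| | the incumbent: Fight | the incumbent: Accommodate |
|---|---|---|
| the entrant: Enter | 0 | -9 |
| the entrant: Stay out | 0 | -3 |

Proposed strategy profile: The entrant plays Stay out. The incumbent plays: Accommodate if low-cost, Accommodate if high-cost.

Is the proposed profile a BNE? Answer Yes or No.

No

The entrant plays Stay out: E[Stay out] = 0.375·(13) + 0.625·(13) = 13; E[Enter] = 7. Best-responding. ✓
The incumbent (cost type low-cost), facing Stay out: Fight gives 9, Accommodate gives 13. Proposed Accommodate is best. ✓
The incumbent (cost type high-cost), facing Stay out: Fight gives 0, Accommodate gives -3. Proposed Accommodate is not best — profitable deviation exists. ✗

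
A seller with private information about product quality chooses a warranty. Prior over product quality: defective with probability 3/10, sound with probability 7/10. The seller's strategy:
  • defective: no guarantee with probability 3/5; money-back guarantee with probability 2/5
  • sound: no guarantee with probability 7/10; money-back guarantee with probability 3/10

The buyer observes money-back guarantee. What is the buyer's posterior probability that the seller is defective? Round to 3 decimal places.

0.364

P(money-back guarantee) = (3/10)·(2/5) + (7/10)·(3/10) = 33/100
P(defective | money-back guarantee) = ((3/10)·(2/5)) / (33/100) = (3/25) / (33/100) = 4/11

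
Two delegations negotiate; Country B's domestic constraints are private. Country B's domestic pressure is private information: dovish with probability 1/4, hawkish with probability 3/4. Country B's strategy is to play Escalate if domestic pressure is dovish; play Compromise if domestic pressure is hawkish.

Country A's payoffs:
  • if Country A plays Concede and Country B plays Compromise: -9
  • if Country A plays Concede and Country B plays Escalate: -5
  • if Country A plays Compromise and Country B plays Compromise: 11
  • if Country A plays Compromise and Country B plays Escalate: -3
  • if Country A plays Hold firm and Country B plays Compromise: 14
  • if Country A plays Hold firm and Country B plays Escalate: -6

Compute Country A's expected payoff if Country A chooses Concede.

Take the expectation over Country B's domestic pressure, weighting each type's action by its prior probability.
E[Concede] = 1/4·(-5) + 3/4·(-9) = (-5/4) + (-27/4) = -8

-8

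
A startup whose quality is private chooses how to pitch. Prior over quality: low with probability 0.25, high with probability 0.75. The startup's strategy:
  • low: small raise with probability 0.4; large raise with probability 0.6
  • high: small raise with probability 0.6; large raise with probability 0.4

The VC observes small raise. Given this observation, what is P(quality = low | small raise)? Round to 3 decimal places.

P(small raise) = 0.25·0.4 + 0.75·0.6 = 0.55
P(low | small raise) = (0.25·0.4) / 0.55 = 0.1 / 0.55 = 0.181818

0.182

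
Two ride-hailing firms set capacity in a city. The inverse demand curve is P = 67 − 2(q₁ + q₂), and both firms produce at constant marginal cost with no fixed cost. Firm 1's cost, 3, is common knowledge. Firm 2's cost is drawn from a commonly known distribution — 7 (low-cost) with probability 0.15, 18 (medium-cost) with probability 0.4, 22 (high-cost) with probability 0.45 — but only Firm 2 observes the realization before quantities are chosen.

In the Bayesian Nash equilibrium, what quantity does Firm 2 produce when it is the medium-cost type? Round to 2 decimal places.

5.65

Each type of Firm 2 best-responds to q₁; Firm 1 best-responds to the expected q₂ over Firm 2's types.
Firm 2 with cost c maximizes (67 − 2(q₁+q₂) − c)·q₂, giving q₂(c) = (67 − c − 2q₁)/4.
E[c₂] = 0.15·7 + 0.4·18 + 0.45·22 = 18.15
Firm 1's FOC against E[q₂] yields q₁ = (67 − 2·3 + E[c₂])/6 = (67 − 6 + 18.15)/6 = 13.1917.
q₂(medium-cost) = (67 − 18 − 2·13.1917)/4 = 5.65417.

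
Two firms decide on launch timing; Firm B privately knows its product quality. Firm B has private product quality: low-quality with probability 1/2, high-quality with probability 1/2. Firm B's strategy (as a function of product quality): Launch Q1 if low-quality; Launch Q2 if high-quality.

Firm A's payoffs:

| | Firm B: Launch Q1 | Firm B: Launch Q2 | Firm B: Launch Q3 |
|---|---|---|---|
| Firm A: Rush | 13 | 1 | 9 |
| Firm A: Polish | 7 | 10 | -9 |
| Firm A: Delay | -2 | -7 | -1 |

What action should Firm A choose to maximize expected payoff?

E[Rush] = 1/2·(13) + 1/2·(1) = 7
E[Polish] = 1/2·(7) + 1/2·(10) = 17/2
E[Delay] = 1/2·(-2) + 1/2·(-7) = -9/2
Best response: Polish (17/2 is the largest).

Polish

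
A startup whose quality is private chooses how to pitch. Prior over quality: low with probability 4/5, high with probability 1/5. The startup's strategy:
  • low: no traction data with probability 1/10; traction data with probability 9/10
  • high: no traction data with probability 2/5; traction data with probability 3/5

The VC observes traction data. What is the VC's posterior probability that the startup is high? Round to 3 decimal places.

0.143

P(traction data) = (4/5)·(9/10) + (1/5)·(3/5) = 21/25
P(high | traction data) = ((1/5)·(3/5)) / (21/25) = (3/25) / (21/25) = 1/7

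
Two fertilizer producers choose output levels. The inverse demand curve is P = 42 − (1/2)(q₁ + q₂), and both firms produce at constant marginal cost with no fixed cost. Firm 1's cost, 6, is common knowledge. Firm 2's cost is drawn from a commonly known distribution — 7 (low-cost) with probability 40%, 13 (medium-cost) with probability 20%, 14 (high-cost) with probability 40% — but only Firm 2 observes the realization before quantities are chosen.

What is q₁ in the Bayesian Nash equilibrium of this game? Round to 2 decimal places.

Firm 2 with cost c maximizes (42 − (1/2)(q₁+q₂) − c)·q₂, giving q₂(c) = (42 − c − (1/2)q₁).
E[c₂] = 0.4·7 + 0.2·13 + 0.4·14 = 11
Firm 1's FOC against E[q₂] yields q₁ = (42 − 2·6 + E[c₂])/(3/2) = (42 − 12 + 11)/(3/2) = 27.3333.

27.33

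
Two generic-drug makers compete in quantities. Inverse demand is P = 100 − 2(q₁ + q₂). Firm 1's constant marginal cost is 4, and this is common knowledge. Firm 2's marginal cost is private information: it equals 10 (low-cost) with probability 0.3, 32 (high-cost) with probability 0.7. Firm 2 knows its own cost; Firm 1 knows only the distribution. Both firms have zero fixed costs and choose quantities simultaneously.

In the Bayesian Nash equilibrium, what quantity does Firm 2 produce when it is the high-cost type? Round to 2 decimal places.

7.22

Firm 2 with cost c maximizes (100 − 2(q₁+q₂) − c)·q₂, giving q₂(c) = (100 − c − 2q₁)/4.
E[c₂] = 0.3·10 + 0.7·32 = 25.4
Firm 1's FOC against E[q₂] yields q₁ = (100 − 2·4 + E[c₂])/6 = (100 − 8 + 25.4)/6 = 19.5667.
q₂(high-cost) = (100 − 32 − 2·19.5667)/4 = 7.21667.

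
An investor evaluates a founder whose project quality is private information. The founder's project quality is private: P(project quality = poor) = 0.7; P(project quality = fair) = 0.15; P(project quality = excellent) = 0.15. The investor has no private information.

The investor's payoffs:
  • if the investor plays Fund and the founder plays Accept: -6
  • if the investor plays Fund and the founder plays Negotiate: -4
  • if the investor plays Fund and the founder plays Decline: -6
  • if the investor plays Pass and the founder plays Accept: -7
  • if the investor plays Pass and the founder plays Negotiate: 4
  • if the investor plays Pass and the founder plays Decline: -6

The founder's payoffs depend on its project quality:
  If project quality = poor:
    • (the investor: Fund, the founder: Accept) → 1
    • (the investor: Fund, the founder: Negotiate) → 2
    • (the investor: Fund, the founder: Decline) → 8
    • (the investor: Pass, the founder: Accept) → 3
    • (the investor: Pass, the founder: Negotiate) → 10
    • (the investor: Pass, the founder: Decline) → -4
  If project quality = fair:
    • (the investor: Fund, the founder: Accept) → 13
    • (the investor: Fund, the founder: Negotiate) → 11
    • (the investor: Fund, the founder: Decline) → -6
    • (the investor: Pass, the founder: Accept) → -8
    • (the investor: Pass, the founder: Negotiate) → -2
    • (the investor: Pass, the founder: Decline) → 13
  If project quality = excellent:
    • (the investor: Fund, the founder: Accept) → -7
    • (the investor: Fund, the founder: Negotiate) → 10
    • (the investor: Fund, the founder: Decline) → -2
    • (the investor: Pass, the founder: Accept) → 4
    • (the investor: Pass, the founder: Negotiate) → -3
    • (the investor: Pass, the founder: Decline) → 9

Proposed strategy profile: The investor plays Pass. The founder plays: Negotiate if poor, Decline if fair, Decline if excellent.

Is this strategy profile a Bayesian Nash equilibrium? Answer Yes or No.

Yes

The investor plays Pass: E[Pass] = 0.7·(4) + 0.15·(-6) + 0.15·(-6) = 1; E[Fund] = -4.6. Best-responding. ✓
The founder (project quality poor), facing Pass: Accept gives 3, Negotiate gives 10, Decline gives -4. Proposed Negotiate is best. ✓
The founder (project quality fair), facing Pass: Accept gives -8, Negotiate gives -2, Decline gives 13. Proposed Decline is best. ✓
The founder (project quality excellent), facing Pass: Accept gives 4, Negotiate gives -3, Decline gives 9. Proposed Decline is best. ✓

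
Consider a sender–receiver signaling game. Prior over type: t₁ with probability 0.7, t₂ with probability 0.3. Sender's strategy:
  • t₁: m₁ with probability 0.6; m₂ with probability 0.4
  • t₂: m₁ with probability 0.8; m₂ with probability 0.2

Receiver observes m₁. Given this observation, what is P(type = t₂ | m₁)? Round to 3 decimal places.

0.364

Apply Bayes' rule using the sender's strategy as the likelihood.
P(m₁) = 0.7·0.6 + 0.3·0.8 = 0.66
P(t₂ | m₁) = (0.3·0.8) / 0.66 = 0.24 / 0.66 = 0.363636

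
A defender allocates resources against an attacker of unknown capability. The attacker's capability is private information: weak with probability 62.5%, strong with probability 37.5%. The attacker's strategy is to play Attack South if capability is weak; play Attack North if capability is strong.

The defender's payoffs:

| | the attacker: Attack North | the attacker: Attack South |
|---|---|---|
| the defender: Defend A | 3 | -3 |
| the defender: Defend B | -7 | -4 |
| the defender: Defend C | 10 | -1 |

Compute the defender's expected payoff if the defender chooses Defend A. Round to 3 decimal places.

-0.750

E[Defend A] = 0.625·(-3) + 0.375·3 = (-1.875) + 1.125 = -0.75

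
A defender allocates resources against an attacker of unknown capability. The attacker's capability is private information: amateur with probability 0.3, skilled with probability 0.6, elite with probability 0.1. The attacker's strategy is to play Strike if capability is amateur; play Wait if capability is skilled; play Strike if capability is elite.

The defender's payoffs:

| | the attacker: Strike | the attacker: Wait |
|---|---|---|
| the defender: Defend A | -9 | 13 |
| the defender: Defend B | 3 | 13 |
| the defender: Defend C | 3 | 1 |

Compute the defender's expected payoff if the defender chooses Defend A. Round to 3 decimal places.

E[Defend A] = 0.3·(-9) + 0.6·13 + 0.1·(-9) = (-2.7) + 7.8 + (-0.9) = 4.2

4.200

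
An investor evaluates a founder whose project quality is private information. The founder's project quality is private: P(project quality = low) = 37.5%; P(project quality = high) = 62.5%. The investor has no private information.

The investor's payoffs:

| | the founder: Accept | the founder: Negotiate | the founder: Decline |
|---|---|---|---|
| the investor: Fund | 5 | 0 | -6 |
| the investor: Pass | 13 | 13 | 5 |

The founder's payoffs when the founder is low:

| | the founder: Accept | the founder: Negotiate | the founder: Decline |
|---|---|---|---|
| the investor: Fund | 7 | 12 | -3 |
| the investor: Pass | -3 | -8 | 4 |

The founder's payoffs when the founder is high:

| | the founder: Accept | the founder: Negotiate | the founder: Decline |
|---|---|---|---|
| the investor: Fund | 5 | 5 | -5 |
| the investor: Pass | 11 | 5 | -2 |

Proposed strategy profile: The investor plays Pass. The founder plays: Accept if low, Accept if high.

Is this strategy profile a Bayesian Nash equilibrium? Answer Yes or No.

A profile is a BNE iff every type of every player is best-responding given beliefs about the other side.
The investor plays Pass: E[Pass] = 0.375·(13) + 0.625·(13) = 13; E[Fund] = 5. Best-responding. ✓
The founder (project quality low), facing Pass: Accept gives -3, Negotiate gives -8, Decline gives 4. Proposed Accept is not best — profitable deviation exists. ✗
The founder (project quality high), facing Pass: Accept gives 11, Negotiate gives 5, Decline gives -2. Proposed Accept is best. ✓

No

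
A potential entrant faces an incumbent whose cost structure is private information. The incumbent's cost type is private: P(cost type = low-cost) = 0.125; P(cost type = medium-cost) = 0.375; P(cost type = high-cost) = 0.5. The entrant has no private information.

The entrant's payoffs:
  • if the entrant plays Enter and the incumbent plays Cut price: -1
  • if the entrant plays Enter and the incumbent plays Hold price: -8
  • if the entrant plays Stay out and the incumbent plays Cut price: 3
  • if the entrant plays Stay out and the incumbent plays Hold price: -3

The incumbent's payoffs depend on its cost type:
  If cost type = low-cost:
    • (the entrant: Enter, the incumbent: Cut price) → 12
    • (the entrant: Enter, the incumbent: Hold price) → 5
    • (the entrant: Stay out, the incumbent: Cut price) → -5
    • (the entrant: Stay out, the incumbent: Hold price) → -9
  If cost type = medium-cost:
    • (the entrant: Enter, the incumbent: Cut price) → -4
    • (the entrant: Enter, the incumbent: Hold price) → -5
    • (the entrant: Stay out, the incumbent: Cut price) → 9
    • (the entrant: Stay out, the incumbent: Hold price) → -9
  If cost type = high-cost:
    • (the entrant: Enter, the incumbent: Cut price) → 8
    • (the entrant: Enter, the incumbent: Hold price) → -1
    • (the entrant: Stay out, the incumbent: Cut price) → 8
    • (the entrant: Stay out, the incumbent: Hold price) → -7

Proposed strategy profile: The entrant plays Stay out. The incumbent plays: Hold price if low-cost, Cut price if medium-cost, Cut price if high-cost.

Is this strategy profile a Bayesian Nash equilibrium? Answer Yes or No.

The entrant plays Stay out: E[Stay out] = 0.125·(-3) + 0.375·(3) + 0.5·(3) = 2.25; E[Enter] = -1.875. Best-responding. ✓
The incumbent (cost type low-cost), facing Stay out: Cut price gives -5, Hold price gives -9. Proposed Hold price is not best — profitable deviation exists. ✗
The incumbent (cost type medium-cost), facing Stay out: Cut price gives 9, Hold price gives -9. Proposed Cut price is best. ✓
The incumbent (cost type high-cost), facing Stay out: Cut price gives 8, Hold price gives -7. Proposed Cut price is best. ✓

No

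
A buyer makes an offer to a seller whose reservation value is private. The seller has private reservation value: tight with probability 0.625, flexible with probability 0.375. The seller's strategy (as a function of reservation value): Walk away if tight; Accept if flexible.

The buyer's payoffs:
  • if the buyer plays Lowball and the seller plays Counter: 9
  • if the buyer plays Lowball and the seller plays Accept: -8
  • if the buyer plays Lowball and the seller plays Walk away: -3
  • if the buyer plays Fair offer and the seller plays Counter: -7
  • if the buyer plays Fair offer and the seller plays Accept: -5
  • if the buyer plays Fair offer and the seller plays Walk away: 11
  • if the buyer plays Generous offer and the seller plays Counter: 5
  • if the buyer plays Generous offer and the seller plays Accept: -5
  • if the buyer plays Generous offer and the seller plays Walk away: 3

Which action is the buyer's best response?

E[Lowball] = 0.625·(-3) + 0.375·(-8) = -4.875
E[Fair offer] = 0.625·(11) + 0.375·(-5) = 5
E[Generous offer] = 0.625·(3) + 0.375·(-5) = 0
Best response: Fair offer (5 is the largest).

Fair offer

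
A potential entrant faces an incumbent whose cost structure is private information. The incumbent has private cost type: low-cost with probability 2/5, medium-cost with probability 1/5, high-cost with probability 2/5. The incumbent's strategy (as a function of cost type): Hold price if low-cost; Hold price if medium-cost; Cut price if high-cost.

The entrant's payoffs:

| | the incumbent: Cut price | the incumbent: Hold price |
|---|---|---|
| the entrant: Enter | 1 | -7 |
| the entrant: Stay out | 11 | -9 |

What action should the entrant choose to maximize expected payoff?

Stay out

E[Enter] = 2/5·(-7) + 1/5·(-7) + 2/5·(1) = -19/5
E[Stay out] = 2/5·(-9) + 1/5·(-9) + 2/5·(11) = -1
Best response: Stay out (-1 is the largest).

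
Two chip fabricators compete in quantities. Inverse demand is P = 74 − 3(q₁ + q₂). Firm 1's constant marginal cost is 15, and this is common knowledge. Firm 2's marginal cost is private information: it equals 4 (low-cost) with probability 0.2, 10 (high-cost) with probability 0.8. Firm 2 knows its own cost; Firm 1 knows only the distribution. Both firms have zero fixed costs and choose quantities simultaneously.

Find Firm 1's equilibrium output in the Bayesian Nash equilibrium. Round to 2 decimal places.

Firm 2 with cost c maximizes (74 − 3(q₁+q₂) − c)·q₂, giving q₂(c) = (74 − c − 3q₁)/6.
E[c₂] = 0.2·4 + 0.8·10 = 8.8
Firm 1's FOC against E[q₂] yields q₁ = (74 − 2·15 + E[c₂])/9 = (74 − 30 + 8.8)/9 = 5.86667.

5.87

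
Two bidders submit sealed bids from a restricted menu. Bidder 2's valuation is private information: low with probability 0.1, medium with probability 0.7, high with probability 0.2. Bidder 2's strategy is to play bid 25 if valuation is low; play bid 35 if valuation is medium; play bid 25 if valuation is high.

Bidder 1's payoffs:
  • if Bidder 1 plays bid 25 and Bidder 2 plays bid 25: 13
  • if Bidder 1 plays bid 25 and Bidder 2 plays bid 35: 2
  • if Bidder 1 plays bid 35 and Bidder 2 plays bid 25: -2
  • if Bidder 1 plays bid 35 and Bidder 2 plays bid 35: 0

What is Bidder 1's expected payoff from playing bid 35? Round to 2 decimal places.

E[bid 35] = 0.1·(-2) + 0.7·0 + 0.2·(-2) = (-0.2) + 0 + (-0.4) = -0.6

-0.60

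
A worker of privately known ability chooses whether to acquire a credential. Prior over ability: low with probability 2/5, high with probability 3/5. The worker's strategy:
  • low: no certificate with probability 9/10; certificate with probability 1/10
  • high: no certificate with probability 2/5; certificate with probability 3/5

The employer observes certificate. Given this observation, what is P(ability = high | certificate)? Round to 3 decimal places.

Apply Bayes' rule using the sender's strategy as the likelihood.
P(certificate) = (2/5)·(1/10) + (3/5)·(3/5) = 2/5
P(high | certificate) = ((3/5)·(3/5)) / (2/5) = (9/25) / (2/5) = 9/10

0.900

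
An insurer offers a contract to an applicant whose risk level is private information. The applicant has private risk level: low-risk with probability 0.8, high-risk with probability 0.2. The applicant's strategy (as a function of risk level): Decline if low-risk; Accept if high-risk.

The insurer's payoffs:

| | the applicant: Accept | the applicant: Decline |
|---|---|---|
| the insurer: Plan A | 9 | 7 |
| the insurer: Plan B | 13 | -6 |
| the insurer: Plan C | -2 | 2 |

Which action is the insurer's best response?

Compute the insurer's expected payoff for each action, taking the expectation over the applicant's type.
E[Plan A] = 0.8·(7) + 0.2·(9) = 7.4
E[Plan B] = 0.8·(-6) + 0.2·(13) = -2.2
E[Plan C] = 0.8·(2) + 0.2·(-2) = 1.2
Best response: Plan A (7.4 is the largest).

Plan A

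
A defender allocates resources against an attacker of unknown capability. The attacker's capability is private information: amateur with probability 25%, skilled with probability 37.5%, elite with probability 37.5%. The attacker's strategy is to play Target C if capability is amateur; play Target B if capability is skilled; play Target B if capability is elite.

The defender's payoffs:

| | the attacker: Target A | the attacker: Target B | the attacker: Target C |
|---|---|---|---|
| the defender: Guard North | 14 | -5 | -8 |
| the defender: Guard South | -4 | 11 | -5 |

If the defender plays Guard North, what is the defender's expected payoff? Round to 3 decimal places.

E[Guard North] = 0.25·(-8) + 0.375·(-5) + 0.375·(-5) = (-2) + (-1.875) + (-1.875) = -5.75

-5.750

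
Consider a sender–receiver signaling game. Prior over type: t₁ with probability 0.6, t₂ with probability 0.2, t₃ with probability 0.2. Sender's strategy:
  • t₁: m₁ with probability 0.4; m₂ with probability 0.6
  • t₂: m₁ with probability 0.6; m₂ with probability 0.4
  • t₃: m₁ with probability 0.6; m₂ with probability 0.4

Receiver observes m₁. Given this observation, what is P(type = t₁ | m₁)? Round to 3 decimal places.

P(m₁) = 0.6·0.4 + 0.2·0.6 + 0.2·0.6 = 0.48
P(t₁ | m₁) = (0.6·0.4) / 0.48 = 0.24 / 0.48 = 0.5

0.500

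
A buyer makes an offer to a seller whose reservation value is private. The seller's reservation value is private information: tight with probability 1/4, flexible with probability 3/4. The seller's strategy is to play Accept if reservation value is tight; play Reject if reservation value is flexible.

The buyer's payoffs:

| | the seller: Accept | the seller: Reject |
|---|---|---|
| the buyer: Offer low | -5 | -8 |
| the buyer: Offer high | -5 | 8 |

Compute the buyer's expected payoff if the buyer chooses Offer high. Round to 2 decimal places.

4.75

E[Offer high] = 1/4·(-5) + 3/4·8 = (-5/4) + 6 = 19/4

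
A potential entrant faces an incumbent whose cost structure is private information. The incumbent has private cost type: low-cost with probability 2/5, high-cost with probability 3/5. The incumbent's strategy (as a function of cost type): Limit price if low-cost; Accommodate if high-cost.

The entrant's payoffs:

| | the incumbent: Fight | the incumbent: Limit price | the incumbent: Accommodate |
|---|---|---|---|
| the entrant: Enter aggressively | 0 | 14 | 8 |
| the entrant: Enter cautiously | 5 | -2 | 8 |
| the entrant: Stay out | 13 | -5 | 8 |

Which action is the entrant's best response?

E[Enter aggressively] = 2/5·(14) + 3/5·(8) = 52/5
E[Enter cautiously] = 2/5·(-2) + 3/5·(8) = 4
E[Stay out] = 2/5·(-5) + 3/5·(8) = 14/5
Best response: Enter aggressively (52/5 is the largest).

Enter aggressively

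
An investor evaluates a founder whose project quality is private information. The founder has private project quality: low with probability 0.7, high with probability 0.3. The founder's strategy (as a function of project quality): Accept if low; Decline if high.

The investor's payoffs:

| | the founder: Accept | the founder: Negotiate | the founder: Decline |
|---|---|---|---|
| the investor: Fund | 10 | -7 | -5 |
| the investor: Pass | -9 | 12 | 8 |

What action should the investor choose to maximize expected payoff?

E[Fund] = 0.7·(10) + 0.3·(-5) = 5.5
E[Pass] = 0.7·(-9) + 0.3·(8) = -3.9
Best response: Fund (5.5 is the largest).

Fund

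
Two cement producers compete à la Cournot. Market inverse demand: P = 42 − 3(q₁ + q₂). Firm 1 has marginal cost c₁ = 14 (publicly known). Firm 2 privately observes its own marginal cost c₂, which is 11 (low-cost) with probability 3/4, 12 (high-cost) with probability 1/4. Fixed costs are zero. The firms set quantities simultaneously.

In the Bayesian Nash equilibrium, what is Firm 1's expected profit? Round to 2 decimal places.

23.61

Firm 2 with cost c maximizes (42 − 3(q₁+q₂) − c)·q₂, giving q₂(c) = (42 − c − 3q₁)/6.
E[c₂] = 3/4·11 + 1/4·12 = 11.25
Firm 1's FOC against E[q₂] yields q₁ = (42 − 2·14 + E[c₂])/9 = (42 − 28 + 11.25)/9 = 2.80556.
E[P] = 42 − 3·(q₁ + E[q₂]) = 22.4167; Firm 1's expected profit = (E[P] − 14)·q₁ = (22.4167 − 14)·2.80556 = 23.6134.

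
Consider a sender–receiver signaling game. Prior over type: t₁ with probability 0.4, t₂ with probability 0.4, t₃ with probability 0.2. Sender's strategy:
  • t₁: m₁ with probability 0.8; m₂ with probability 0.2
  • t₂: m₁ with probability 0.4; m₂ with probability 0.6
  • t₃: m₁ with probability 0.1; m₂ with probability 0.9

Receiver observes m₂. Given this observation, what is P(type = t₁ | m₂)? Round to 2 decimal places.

P(m₂) = 0.4·0.2 + 0.4·0.6 + 0.2·0.9 = 0.5
P(t₁ | m₂) = (0.4·0.2) / 0.5 = 0.08 / 0.5 = 0.16

0.16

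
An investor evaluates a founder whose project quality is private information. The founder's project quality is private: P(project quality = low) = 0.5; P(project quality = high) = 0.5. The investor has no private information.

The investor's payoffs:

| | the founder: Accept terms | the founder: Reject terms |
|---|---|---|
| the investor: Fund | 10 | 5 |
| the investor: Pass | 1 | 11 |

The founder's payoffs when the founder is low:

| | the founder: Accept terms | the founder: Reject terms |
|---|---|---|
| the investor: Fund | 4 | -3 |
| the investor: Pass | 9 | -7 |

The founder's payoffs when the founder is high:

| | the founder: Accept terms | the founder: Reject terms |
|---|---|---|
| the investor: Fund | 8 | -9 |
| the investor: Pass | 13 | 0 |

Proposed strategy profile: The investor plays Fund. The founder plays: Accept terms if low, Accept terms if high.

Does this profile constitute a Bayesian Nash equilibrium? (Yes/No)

Yes

The investor plays Fund: E[Fund] = 0.5·(10) + 0.5·(10) = 10; E[Pass] = 1. Best-responding. ✓
The founder (project quality low), facing Fund: Accept terms gives 4, Reject terms gives -3. Proposed Accept terms is best. ✓
The founder (project quality high), facing Fund: Accept terms gives 8, Reject terms gives -9. Proposed Accept terms is best. ✓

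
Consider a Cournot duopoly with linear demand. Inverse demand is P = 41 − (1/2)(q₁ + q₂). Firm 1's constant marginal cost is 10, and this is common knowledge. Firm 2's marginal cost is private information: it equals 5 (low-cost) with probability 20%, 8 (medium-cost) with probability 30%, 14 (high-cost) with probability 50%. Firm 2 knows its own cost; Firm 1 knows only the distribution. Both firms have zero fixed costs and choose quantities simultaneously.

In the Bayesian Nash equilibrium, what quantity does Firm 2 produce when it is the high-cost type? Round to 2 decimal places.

Each type of Firm 2 best-responds to q₁; Firm 1 best-responds to the expected q₂ over Firm 2's types.
Firm 2 with cost c maximizes (41 − (1/2)(q₁+q₂) − c)·q₂, giving q₂(c) = (41 − c − (1/2)q₁).
E[c₂] = 0.2·5 + 0.3·8 + 0.5·14 = 10.4
Firm 1's FOC against E[q₂] yields q₁ = (41 − 2·10 + E[c₂])/(3/2) = (41 − 20 + 10.4)/(3/2) = 20.9333.
q₂(high-cost) = (41 − 14 − (1/2)·20.9333) = 16.5333.

16.53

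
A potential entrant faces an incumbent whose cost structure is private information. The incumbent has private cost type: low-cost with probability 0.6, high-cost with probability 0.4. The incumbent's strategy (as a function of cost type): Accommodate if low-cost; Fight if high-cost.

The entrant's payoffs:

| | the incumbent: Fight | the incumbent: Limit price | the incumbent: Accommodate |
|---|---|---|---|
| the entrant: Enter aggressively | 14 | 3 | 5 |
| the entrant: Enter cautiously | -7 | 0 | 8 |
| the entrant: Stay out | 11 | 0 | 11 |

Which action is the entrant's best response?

Compute the entrant's expected payoff for each action, taking the expectation over the incumbent's type.
E[Enter aggressively] = 0.6·(5) + 0.4·(14) = 8.6
E[Enter cautiously] = 0.6·(8) + 0.4·(-7) = 2
E[Stay out] = 0.6·(11) + 0.4·(11) = 11
Best response: Stay out (11 is the largest).

Stay out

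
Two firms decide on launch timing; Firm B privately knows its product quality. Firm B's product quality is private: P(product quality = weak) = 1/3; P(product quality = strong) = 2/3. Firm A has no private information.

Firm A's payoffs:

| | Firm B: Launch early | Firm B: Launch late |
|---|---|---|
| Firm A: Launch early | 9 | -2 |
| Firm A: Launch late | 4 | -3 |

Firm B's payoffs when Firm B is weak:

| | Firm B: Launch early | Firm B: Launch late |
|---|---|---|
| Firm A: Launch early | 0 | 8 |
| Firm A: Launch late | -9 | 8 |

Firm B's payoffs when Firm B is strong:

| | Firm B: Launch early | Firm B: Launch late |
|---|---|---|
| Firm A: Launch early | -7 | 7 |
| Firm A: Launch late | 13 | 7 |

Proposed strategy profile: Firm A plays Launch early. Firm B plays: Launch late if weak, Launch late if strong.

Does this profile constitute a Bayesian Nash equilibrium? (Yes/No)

Yes

Firm A plays Launch early: E[Launch early] = 1/3·(-2) + 2/3·(-2) = -2; E[Launch late] = -3. Best-responding. ✓
Firm B (product quality weak), facing Launch early: Launch early gives 0, Launch late gives 8. Proposed Launch late is best. ✓
Firm B (product quality strong), facing Launch early: Launch early gives -7, Launch late gives 7. Proposed Launch late is best. ✓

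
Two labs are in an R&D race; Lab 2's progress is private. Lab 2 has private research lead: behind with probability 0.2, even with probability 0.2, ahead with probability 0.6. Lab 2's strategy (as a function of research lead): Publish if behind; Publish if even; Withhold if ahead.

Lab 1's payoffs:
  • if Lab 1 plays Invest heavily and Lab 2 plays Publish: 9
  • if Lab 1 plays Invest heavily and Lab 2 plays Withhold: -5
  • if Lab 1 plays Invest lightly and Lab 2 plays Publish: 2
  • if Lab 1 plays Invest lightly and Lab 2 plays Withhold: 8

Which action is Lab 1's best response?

E[Invest heavily] = 0.2·(9) + 0.2·(9) + 0.6·(-5) = 0.6
E[Invest lightly] = 0.2·(2) + 0.2·(2) + 0.6·(8) = 5.6
Best response: Invest lightly (5.6 is the largest).

Invest lightly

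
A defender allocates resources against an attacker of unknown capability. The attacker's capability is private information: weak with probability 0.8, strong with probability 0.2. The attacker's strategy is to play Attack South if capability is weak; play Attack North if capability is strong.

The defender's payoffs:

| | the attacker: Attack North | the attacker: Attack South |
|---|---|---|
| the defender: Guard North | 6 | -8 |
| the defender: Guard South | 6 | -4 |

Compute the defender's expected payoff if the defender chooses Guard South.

-2

Take the expectation over the attacker's capability, weighting each type's action by its prior probability.
E[Guard South] = 0.8·(-4) + 0.2·6 = (-3.2) + 1.2 = -2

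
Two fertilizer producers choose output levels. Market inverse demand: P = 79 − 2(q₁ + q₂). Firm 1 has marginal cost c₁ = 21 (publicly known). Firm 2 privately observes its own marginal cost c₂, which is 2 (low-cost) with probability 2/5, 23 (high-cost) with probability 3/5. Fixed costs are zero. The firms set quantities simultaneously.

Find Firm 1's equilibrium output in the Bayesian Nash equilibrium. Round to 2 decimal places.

Firm 2 with cost c maximizes (79 − 2(q₁+q₂) − c)·q₂, giving q₂(c) = (79 − c − 2q₁)/4.
E[c₂] = 2/5·2 + 3/5·23 = 14.6
Firm 1's FOC against E[q₂] yields q₁ = (79 − 2·21 + E[c₂])/6 = (79 − 42 + 14.6)/6 = 8.6.

8.60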